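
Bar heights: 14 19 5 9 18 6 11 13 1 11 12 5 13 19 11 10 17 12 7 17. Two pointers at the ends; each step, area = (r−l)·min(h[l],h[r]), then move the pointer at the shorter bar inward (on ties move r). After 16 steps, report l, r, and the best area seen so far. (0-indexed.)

l=1, r=4, best area=306

[0,19] min(14,17)*19=266 best=266 * → l++
[1,19] min(19,17)*18=306 best=306 * → r--
[1,18] min(19,7)*17=119 best=306 → r--
[1,17] min(19,12)*16=192 best=306 → r--
[1,16] min(19,17)*15=255 best=306 → r--
[1,15] min(19,10)*14=140 best=306 → r--
[1,14] min(19,11)*13=143 best=306 → r--
[1,13] min(19,19)*12=228 best=306 → r--
[1,12] min(19,13)*11=143 best=306 → r--
[1,11] min(19,5)*10=50 best=306 → r--
[1,10] min(19,12)*9=108 best=306 → r--
[1,9] min(19,11)*8=88 best=306 → r--
[1,8] min(19,1)*7=7 best=306 → r--
[1,7] min(19,13)*6=78 best=306 → r--
[1,6] min(19,11)*5=55 best=306 → r--
[1,5] min(19,6)*4=24 best=306 → r--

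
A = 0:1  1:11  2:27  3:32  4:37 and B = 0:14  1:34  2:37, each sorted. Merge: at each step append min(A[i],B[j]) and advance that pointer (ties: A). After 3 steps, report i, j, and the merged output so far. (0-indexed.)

[i=0,j=0] A[i]=1<=B[j]=14 take 1 → i++
[i=1,j=0] A[i]=11<=B[j]=14 take 11 → i++
[i=2,j=0] A[i]=27>B[j]=14 take 14 → j++

i=2, j=1, merged so far=[1, 11, 14]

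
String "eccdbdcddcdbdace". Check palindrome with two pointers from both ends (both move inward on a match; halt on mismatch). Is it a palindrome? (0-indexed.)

not a palindrome (mismatch at 2,13)

l=0 r=15: 'e'=='e', l++,r--
l=1 r=14: 'c'=='c', l++,r--
l=2 r=13: 'c'!='a', stop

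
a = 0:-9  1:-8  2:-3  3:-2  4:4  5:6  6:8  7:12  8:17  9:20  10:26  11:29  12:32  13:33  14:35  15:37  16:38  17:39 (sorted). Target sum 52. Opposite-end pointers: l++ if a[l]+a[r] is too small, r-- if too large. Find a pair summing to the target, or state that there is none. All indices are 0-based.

l=0 r=17: -9+39=30 <52, l++
l=1 r=17: -8+39=31 <52, l++
l=2 r=17: -3+39=36 <52, l++
l=3 r=17: -2+39=37 <52, l++
l=4 r=17: 4+39=43 <52, l++
l=5 r=17: 6+39=45 <52, l++
l=6 r=17: 8+39=47 <52, l++
l=7 r=17: 12+39=51 <52, l++
l=8 r=17: 17+39=56 >52, r--
l=8 r=16: 17+38=55 >52, r--
l=8 r=15: 17+37=54 >52, r--
l=8 r=14: 17+35=52, found

(17, 35)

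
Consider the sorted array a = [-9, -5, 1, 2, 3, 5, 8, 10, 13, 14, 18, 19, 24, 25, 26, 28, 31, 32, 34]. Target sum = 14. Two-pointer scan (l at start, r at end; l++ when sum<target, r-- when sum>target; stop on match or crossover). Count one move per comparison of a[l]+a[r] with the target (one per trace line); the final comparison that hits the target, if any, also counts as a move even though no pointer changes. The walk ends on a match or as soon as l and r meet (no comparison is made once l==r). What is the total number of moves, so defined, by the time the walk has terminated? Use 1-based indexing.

l=1 r=19: -9+34=25 >14, r--
l=1 r=18: -9+32=23 >14, r--
l=1 r=17: -9+31=22 >14, r--
l=1 r=16: -9+28=19 >14, r--
l=1 r=15: -9+26=17 >14, r--
l=1 r=14: -9+25=16 >14, r--
l=1 r=13: -9+24=15 >14, r--
l=1 r=12: -9+19=10 <14, l++
l=2 r=12: -5+19=14, found

9 moves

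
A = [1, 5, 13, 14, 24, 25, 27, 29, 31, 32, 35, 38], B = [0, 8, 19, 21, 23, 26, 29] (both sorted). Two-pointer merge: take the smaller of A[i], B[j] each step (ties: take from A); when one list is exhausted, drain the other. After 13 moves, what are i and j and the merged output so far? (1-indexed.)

i=1 j=1: A[i]=1>B[j]=0 take 0, j++
i=1 j=2: A[i]=1<=B[j]=8 take 1, i++
i=2 j=2: A[i]=5<=B[j]=8 take 5, i++
i=3 j=2: A[i]=13>B[j]=8 take 8, j++
i=3 j=3: A[i]=13<=B[j]=19 take 13, i++
i=4 j=3: A[i]=14<=B[j]=19 take 14, i++
i=5 j=3: A[i]=24>B[j]=19 take 19, j++
i=5 j=4: A[i]=24>B[j]=21 take 21, j++
i=5 j=5: A[i]=24>B[j]=23 take 23, j++
i=5 j=6: A[i]=24<=B[j]=26 take 24, i++
i=6 j=6: A[i]=25<=B[j]=26 take 25, i++
i=7 j=6: A[i]=27>B[j]=26 take 26, j++
i=7 j=7: A[i]=27<=B[j]=29 take 27, i++

i=8, j=7, merged so far=[0, 1, 5, 8, 13, 14, 19, 21, 23, 24, 25, 26, 27]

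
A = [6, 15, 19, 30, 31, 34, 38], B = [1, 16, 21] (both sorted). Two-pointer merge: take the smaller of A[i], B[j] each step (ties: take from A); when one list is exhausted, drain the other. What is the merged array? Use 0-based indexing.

i=0 j=0: A[i]=6>B[j]=1 take 1, j++
i=0 j=1: A[i]=6<=B[j]=16 take 6, i++
i=1 j=1: A[i]=15<=B[j]=16 take 15, i++
i=2 j=1: A[i]=19>B[j]=16 take 16, j++
i=2 j=2: A[i]=19<=B[j]=21 take 19, i++
i=3 j=2: A[i]=30>B[j]=21 take 21, j++
i=3 j=3: B done, take A[i]=30, i++
i=4 j=3: B done, take A[i]=31, i++
i=5 j=3: B done, take A[i]=34, i++
i=6 j=3: B done, take A[i]=38, i++

[1, 6, 15, 16, 19, 21, 30, 31, 34, 38]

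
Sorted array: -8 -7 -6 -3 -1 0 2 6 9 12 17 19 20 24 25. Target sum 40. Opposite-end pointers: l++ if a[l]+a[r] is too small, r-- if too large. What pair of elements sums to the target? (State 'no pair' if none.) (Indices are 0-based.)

no pair

l=0 r=14: -8+25=17 <40, l++
l=1 r=14: -7+25=18 <40, l++
l=2 r=14: -6+25=19 <40, l++
l=3 r=14: -3+25=22 <40, l++
l=4 r=14: -1+25=24 <40, l++
l=5 r=14: 0+25=25 <40, l++
l=6 r=14: 2+25=27 <40, l++
l=7 r=14: 6+25=31 <40, l++
l=8 r=14: 9+25=34 <40, l++
l=9 r=14: 12+25=37 <40, l++
l=10 r=14: 17+25=42 >40, r--
l=10 r=13: 17+24=41 >40, r--
l=10 r=12: 17+20=37 <40, l++
l=11 r=12: 19+20=39 <40, l++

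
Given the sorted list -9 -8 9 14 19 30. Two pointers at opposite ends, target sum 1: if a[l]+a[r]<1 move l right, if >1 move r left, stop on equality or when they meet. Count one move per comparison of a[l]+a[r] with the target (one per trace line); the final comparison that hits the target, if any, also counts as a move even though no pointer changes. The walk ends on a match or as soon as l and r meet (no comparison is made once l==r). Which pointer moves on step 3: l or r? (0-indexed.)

r

l=0 r=5: -9+30=21 >1, r--
l=0 r=4: -9+19=10 >1, r--
l=0 r=3: -9+14=5 >1, r--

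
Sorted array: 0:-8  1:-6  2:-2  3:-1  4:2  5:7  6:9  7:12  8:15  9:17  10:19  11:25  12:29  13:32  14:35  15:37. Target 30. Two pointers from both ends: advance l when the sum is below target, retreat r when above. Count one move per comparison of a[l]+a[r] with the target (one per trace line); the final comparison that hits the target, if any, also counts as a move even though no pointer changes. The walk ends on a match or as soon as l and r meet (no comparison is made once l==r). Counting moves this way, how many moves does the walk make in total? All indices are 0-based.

5 moves

l=0 r=15: -8+37=29 <30, l++
l=1 r=15: -6+37=31 >30, r--
l=1 r=14: -6+35=29 <30, l++
l=2 r=14: -2+35=33 >30, r--
l=2 r=13: -2+32=30, found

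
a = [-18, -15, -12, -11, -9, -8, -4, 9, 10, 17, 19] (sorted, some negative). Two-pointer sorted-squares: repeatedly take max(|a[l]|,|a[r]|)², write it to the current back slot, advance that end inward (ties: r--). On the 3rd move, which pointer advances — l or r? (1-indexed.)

[1,11] |-18|<=|19| out[11]=361 → r--
[1,10] |-18|>|17| out[10]=324 → l++
[2,10] |-15|<=|17| out[9]=289 → r--

r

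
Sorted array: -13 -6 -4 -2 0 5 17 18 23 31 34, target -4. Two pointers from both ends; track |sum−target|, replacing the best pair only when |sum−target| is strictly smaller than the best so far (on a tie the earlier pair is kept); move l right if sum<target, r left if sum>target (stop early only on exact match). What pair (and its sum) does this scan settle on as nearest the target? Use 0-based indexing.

pair (-4, 0) with sum -4 (|Δ|=0)

[0,10] -13+34=21 d=25 * → r--
[0,9] -13+31=18 d=22 * → r--
[0,8] -13+23=10 d=14 * → r--
[0,7] -13+18=5 d=9 * → r--
[0,6] -13+17=4 d=8 * → r--
[0,5] -13+5=-8 d=4 * → l++
[1,5] -6+5=-1 d=3 * → r--
[1,4] -6+0=-6 d=2 * → l++
[2,4] -4+0=-4 d=0 * → stop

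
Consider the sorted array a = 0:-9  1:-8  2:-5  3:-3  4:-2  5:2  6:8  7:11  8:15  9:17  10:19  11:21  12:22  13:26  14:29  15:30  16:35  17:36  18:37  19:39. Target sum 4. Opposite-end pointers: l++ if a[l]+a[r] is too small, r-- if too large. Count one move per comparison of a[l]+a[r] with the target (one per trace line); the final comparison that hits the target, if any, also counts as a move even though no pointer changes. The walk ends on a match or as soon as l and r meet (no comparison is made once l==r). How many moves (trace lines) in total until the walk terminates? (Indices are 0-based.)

[0,19] -9+39=30 >4 → r--
[0,18] -9+37=28 >4 → r--
[0,17] -9+36=27 >4 → r--
[0,16] -9+35=26 >4 → r--
[0,15] -9+30=21 >4 → r--
[0,14] -9+29=20 >4 → r--
[0,13] -9+26=17 >4 → r--
[0,12] -9+22=13 >4 → r--
[0,11] -9+21=12 >4 → r--
[0,10] -9+19=10 >4 → r--
[0,9] -9+17=8 >4 → r--
[0,8] -9+15=6 >4 → r--
[0,7] -9+11=2 <4 → l++
[1,7] -8+11=3 <4 → l++
[2,7] -5+11=6 >4 → r--
[2,6] -5+8=3 <4 → l++
[3,6] -3+8=5 >4 → r--
[3,5] -3+2=-1 <4 → l++
[4,5] -2+2=0 <4 → l++

19 moves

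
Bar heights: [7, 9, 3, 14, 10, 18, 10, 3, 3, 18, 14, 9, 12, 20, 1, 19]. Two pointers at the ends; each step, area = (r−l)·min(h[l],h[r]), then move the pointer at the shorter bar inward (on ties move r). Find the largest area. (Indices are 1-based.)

max area = 180

l=1 r=16: min(7,19)*15=105 best=105 *, l++
l=2 r=16: min(9,19)*14=126 best=126 *, l++
l=3 r=16: min(3,19)*13=39 best=126, l++
l=4 r=16: min(14,19)*12=168 best=168 *, l++
l=5 r=16: min(10,19)*11=110 best=168, l++
l=6 r=16: min(18,19)*10=180 best=180 *, l++
l=7 r=16: min(10,19)*9=90 best=180, l++
l=8 r=16: min(3,19)*8=24 best=180, l++
l=9 r=16: min(3,19)*7=21 best=180, l++
l=10 r=16: min(18,19)*6=108 best=180, l++
l=11 r=16: min(14,19)*5=70 best=180, l++
l=12 r=16: min(9,19)*4=36 best=180, l++
l=13 r=16: min(12,19)*3=36 best=180, l++
l=14 r=16: min(20,19)*2=38 best=180, r--
l=14 r=15: min(20,1)*1=1 best=180, r--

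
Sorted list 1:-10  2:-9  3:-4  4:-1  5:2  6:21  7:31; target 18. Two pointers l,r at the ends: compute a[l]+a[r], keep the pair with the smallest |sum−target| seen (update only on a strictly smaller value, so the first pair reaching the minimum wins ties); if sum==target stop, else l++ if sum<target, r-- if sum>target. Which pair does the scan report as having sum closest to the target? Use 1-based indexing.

l=1 r=7: -10+31=21 d=3 *, r--
l=1 r=6: -10+21=11 d=7, l++
l=2 r=6: -9+21=12 d=6, l++
l=3 r=6: -4+21=17 d=1 *, l++
l=4 r=6: -1+21=20 d=2, r--
l=4 r=5: -1+2=1 d=17, l++

pair (-4, 21) with sum 17 (|Δ|=1)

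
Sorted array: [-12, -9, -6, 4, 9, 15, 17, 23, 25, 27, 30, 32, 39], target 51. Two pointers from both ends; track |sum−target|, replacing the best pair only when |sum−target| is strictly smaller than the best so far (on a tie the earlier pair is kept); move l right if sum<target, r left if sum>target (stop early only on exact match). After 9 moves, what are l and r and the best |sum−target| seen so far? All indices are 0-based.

l=7, r=10, best |Δ|=2

l=0 r=12: -12+39=27 d=24 *, l++
l=1 r=12: -9+39=30 d=21 *, l++
l=2 r=12: -6+39=33 d=18 *, l++
l=3 r=12: 4+39=43 d=8 *, l++
l=4 r=12: 9+39=48 d=3 *, l++
l=5 r=12: 15+39=54 d=3, r--
l=5 r=11: 15+32=47 d=4, l++
l=6 r=11: 17+32=49 d=2 *, l++
l=7 r=11: 23+32=55 d=4, r--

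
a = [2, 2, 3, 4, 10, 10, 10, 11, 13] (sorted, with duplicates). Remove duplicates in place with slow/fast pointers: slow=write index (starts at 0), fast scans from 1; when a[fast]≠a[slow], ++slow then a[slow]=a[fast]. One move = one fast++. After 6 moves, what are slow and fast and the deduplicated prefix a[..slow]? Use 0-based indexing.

(s=0,f=1) a[fast]=2=a[slow] dup → fast++
(s=0,f=2) a[fast]=3≠a[slow]=2 write a[1]=3 → slow++,fast++
(s=1,f=3) a[fast]=4≠a[slow]=3 write a[2]=4 → slow++,fast++
(s=2,f=4) a[fast]=10≠a[slow]=4 write a[3]=10 → slow++,fast++
(s=3,f=5) a[fast]=10=a[slow] dup → fast++
(s=3,f=6) a[fast]=10=a[slow] dup → fast++

slow=3, fast=7, prefix=[2, 3, 4, 10]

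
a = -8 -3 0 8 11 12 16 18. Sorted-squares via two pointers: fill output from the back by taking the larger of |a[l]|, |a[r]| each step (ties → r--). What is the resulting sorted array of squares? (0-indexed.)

[0, 9, 64, 64, 121, 144, 256, 324]

[0,7] |-8|<=|18| out[7]=324 → r--
[0,6] |-8|<=|16| out[6]=256 → r--
[0,5] |-8|<=|12| out[5]=144 → r--
[0,4] |-8|<=|11| out[4]=121 → r--
[0,3] |-8|<=|8| out[3]=64 → r--
[0,2] |-8|>|0| out[2]=64 → l++
[1,2] |-3|>|0| out[1]=9 → l++
[2,2] |0|<=|0| out[0]=0 → r--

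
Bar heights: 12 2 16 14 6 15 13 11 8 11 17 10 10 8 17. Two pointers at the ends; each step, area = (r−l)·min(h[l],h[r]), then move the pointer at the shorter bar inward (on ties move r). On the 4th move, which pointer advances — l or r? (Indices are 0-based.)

l

[0,14] min(12,17)*14=168 best=168 * → l++
[1,14] min(2,17)*13=26 best=168 → l++
[2,14] min(16,17)*12=192 best=192 * → l++
[3,14] min(14,17)*11=154 best=192 → l++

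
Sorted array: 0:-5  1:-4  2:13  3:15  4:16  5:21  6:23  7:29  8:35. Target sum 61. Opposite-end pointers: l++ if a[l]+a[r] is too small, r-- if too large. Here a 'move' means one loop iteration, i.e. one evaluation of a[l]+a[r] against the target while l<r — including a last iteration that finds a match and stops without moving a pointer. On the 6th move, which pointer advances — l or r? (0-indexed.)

l=0 r=8: -5+35=30 <61, l++
l=1 r=8: -4+35=31 <61, l++
l=2 r=8: 13+35=48 <61, l++
l=3 r=8: 15+35=50 <61, l++
l=4 r=8: 16+35=51 <61, l++
l=5 r=8: 21+35=56 <61, l++

l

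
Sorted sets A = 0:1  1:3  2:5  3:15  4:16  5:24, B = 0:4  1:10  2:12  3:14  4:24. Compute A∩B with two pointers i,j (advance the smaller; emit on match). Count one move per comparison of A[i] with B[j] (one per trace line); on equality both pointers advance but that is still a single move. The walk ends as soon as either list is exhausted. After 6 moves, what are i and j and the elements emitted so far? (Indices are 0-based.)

[i=0,j=0] 1<4 → i++
[i=1,j=0] 3<4 → i++
[i=2,j=0] 5>4 → j++
[i=2,j=1] 5<10 → i++
[i=3,j=1] 15>10 → j++
[i=3,j=2] 15>12 → j++

i=3, j=3, emitted=[]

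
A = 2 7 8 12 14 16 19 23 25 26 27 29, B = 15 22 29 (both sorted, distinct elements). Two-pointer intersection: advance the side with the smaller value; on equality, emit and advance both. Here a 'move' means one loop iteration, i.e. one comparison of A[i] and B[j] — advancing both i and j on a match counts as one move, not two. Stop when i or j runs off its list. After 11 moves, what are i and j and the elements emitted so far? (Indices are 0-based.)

[i=0,j=0] 2<15 → i++
[i=1,j=0] 7<15 → i++
[i=2,j=0] 8<15 → i++
[i=3,j=0] 12<15 → i++
[i=4,j=0] 14<15 → i++
[i=5,j=0] 16>15 → j++
[i=5,j=1] 16<22 → i++
[i=6,j=1] 19<22 → i++
[i=7,j=1] 23>22 → j++
[i=7,j=2] 23<29 → i++
[i=8,j=2] 25<29 → i++

i=9, j=2, emitted=[]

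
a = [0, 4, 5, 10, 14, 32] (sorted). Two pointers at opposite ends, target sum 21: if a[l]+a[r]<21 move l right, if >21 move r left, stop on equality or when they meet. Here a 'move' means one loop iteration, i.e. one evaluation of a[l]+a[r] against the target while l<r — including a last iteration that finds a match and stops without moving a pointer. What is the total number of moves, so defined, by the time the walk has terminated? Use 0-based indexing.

5 moves

[0,5] 0+32=32 >21 → r--
[0,4] 0+14=14 <21 → l++
[1,4] 4+14=18 <21 → l++
[2,4] 5+14=19 <21 → l++
[3,4] 10+14=24 >21 → r--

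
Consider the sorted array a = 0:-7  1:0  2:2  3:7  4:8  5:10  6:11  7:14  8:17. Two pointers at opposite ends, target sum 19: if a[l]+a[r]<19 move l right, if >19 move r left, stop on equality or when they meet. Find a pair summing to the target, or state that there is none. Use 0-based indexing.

(2, 17)

l=0 r=8: -7+17=10 <19, l++
l=1 r=8: 0+17=17 <19, l++
l=2 r=8: 2+17=19, found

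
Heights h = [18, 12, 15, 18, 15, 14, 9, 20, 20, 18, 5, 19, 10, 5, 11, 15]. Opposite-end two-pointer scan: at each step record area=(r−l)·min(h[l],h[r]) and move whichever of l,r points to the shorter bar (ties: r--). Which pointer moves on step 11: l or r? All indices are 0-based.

[0,15] min(18,15)*15=225 best=225 * → r--
[0,14] min(18,11)*14=154 best=225 → r--
[0,13] min(18,5)*13=65 best=225 → r--
[0,12] min(18,10)*12=120 best=225 → r--
[0,11] min(18,19)*11=198 best=225 → l++
[1,11] min(12,19)*10=120 best=225 → l++
[2,11] min(15,19)*9=135 best=225 → l++
[3,11] min(18,19)*8=144 best=225 → l++
[4,11] min(15,19)*7=105 best=225 → l++
[5,11] min(14,19)*6=84 best=225 → l++
[6,11] min(9,19)*5=45 best=225 → l++

l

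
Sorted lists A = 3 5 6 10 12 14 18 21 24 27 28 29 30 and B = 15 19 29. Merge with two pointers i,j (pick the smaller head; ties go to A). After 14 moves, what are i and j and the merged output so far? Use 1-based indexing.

i=13, j=3, merged so far=[3, 5, 6, 10, 12, 14, 15, 18, 19, 21, 24, 27, 28, 29]

[i=1,j=1] A[i]=3<=B[j]=15 take 3 → i++
[i=2,j=1] A[i]=5<=B[j]=15 take 5 → i++
[i=3,j=1] A[i]=6<=B[j]=15 take 6 → i++
[i=4,j=1] A[i]=10<=B[j]=15 take 10 → i++
[i=5,j=1] A[i]=12<=B[j]=15 take 12 → i++
[i=6,j=1] A[i]=14<=B[j]=15 take 14 → i++
[i=7,j=1] A[i]=18>B[j]=15 take 15 → j++
[i=7,j=2] A[i]=18<=B[j]=19 take 18 → i++
[i=8,j=2] A[i]=21>B[j]=19 take 19 → j++
[i=8,j=3] A[i]=21<=B[j]=29 take 21 → i++
[i=9,j=3] A[i]=24<=B[j]=29 take 24 → i++
[i=10,j=3] A[i]=27<=B[j]=29 take 27 → i++
[i=11,j=3] A[i]=28<=B[j]=29 take 28 → i++
[i=12,j=3] A[i]=29<=B[j]=29 take 29 → i++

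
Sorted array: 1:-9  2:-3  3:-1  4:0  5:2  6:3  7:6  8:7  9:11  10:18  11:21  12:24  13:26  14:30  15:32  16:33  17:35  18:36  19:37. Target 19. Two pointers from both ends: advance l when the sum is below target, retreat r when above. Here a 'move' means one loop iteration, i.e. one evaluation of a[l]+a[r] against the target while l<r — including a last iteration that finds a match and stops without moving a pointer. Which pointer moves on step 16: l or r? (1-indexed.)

l

[1,19] -9+37=28 >19 → r--
[1,18] -9+36=27 >19 → r--
[1,17] -9+35=26 >19 → r--
[1,16] -9+33=24 >19 → r--
[1,15] -9+32=23 >19 → r--
[1,14] -9+30=21 >19 → r--
[1,13] -9+26=17 <19 → l++
[2,13] -3+26=23 >19 → r--
[2,12] -3+24=21 >19 → r--
[2,11] -3+21=18 <19 → l++
[3,11] -1+21=20 >19 → r--
[3,10] -1+18=17 <19 → l++
[4,10] 0+18=18 <19 → l++
[5,10] 2+18=20 >19 → r--
[5,9] 2+11=13 <19 → l++
[6,9] 3+11=14 <19 → l++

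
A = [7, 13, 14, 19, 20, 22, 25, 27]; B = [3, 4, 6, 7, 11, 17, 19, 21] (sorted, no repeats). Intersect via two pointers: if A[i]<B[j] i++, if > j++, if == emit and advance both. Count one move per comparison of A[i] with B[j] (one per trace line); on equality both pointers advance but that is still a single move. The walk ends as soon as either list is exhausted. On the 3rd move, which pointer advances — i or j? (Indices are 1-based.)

[i=1,j=1] 7>3 → j++
[i=1,j=2] 7>4 → j++
[i=1,j=3] 7>6 → j++

j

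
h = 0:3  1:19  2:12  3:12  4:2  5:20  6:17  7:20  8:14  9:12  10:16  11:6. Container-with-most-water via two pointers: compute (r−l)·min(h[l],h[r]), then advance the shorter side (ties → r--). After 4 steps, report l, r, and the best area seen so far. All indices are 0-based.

l=1, r=8, best area=144

l=0 r=11: min(3,6)*11=33 best=33 *, l++
l=1 r=11: min(19,6)*10=60 best=60 *, r--
l=1 r=10: min(19,16)*9=144 best=144 *, r--
l=1 r=9: min(19,12)*8=96 best=144, r--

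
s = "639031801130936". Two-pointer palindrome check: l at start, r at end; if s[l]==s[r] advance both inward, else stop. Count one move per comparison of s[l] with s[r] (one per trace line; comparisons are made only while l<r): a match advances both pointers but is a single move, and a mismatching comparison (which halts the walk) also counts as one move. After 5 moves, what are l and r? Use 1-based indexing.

l=6, r=10

l=1 r=15: '6'=='6', l++,r--
l=2 r=14: '3'=='3', l++,r--
l=3 r=13: '9'=='9', l++,r--
l=4 r=12: '0'=='0', l++,r--
l=5 r=11: '3'=='3', l++,r--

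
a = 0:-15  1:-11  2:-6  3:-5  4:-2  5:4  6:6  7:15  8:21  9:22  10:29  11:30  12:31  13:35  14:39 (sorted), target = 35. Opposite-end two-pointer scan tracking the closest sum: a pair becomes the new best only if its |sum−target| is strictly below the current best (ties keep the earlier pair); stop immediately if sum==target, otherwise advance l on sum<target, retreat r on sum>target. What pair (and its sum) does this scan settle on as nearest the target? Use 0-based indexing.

l=0 r=14: -15+39=24 d=11 *, l++
l=1 r=14: -11+39=28 d=7 *, l++
l=2 r=14: -6+39=33 d=2 *, l++
l=3 r=14: -5+39=34 d=1 *, l++
l=4 r=14: -2+39=37 d=2, r--
l=4 r=13: -2+35=33 d=2, l++
l=5 r=13: 4+35=39 d=4, r--
l=5 r=12: 4+31=35 d=0 *, stop

pair (4, 31) with sum 35 (|Δ|=0)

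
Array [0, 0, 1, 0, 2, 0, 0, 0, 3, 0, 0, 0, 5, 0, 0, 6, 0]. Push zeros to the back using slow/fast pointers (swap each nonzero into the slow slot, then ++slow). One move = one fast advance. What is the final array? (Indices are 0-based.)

[1, 2, 3, 5, 6, 0, 0, 0, 0, 0, 0, 0, 0, 0, 0, 0, 0]

slow=0 fast=0: a[fast]=0, fast++
slow=0 fast=1: a[fast]=0, fast++
slow=0 fast=2: a[fast]=1≠0 swap→a[0]=1, slow++,fast++
slow=1 fast=3: a[fast]=0, fast++
slow=1 fast=4: a[fast]=2≠0 swap→a[1]=2, slow++,fast++
slow=2 fast=5: a[fast]=0, fast++
slow=2 fast=6: a[fast]=0, fast++
slow=2 fast=7: a[fast]=0, fast++
slow=2 fast=8: a[fast]=3≠0 swap→a[2]=3, slow++,fast++
slow=3 fast=9: a[fast]=0, fast++
slow=3 fast=10: a[fast]=0, fast++
slow=3 fast=11: a[fast]=0, fast++
slow=3 fast=12: a[fast]=5≠0 swap→a[3]=5, slow++,fast++
slow=4 fast=13: a[fast]=0, fast++
slow=4 fast=14: a[fast]=0, fast++
slow=4 fast=15: a[fast]=6≠0 swap→a[4]=6, slow++,fast++
slow=5 fast=16: a[fast]=0, fast++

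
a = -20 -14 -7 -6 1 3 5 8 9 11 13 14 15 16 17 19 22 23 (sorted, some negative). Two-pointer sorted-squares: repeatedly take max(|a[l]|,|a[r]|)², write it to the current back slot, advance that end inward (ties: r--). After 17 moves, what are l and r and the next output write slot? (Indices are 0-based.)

[0,17] |-20|<=|23| out[17]=529 → r--
[0,16] |-20|<=|22| out[16]=484 → r--
[0,15] |-20|>|19| out[15]=400 → l++
[1,15] |-14|<=|19| out[14]=361 → r--
[1,14] |-14|<=|17| out[13]=289 → r--
[1,13] |-14|<=|16| out[12]=256 → r--
[1,12] |-14|<=|15| out[11]=225 → r--
[1,11] |-14|<=|14| out[10]=196 → r--
[1,10] |-14|>|13| out[9]=196 → l++
[2,10] |-7|<=|13| out[8]=169 → r--
[2,9] |-7|<=|11| out[7]=121 → r--
[2,8] |-7|<=|9| out[6]=81 → r--
[2,7] |-7|<=|8| out[5]=64 → r--
[2,6] |-7|>|5| out[4]=49 → l++
[3,6] |-6|>|5| out[3]=36 → l++
[4,6] |1|<=|5| out[2]=25 → r--
[4,5] |1|<=|3| out[1]=9 → r--

l=4, r=4, next write slot=0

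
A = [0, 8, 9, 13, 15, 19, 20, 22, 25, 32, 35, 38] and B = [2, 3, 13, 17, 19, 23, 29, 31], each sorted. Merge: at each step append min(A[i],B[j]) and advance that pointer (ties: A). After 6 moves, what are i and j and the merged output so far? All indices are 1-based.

i=1 j=1: A[i]=0<=B[j]=2 take 0, i++
i=2 j=1: A[i]=8>B[j]=2 take 2, j++
i=2 j=2: A[i]=8>B[j]=3 take 3, j++
i=2 j=3: A[i]=8<=B[j]=13 take 8, i++
i=3 j=3: A[i]=9<=B[j]=13 take 9, i++
i=4 j=3: A[i]=13<=B[j]=13 take 13, i++

i=5, j=3, merged so far=[0, 2, 3, 8, 9, 13]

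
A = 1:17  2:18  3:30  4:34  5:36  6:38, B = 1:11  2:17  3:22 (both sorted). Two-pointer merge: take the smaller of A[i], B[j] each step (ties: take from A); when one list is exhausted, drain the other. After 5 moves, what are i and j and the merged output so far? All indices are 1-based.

i=3, j=4, merged so far=[11, 17, 17, 18, 22]

i=1 j=1: A[i]=17>B[j]=11 take 11, j++
i=1 j=2: A[i]=17<=B[j]=17 take 17, i++
i=2 j=2: A[i]=18>B[j]=17 take 17, j++
i=2 j=3: A[i]=18<=B[j]=22 take 18, i++
i=3 j=3: A[i]=30>B[j]=22 take 22, j++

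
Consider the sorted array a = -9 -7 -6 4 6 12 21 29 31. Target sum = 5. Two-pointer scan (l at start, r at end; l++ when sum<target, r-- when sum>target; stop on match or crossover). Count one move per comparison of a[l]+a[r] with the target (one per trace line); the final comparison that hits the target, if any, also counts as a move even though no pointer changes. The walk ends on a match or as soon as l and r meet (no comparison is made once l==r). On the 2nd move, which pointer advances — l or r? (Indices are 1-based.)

l=1 r=9: -9+31=22 >5, r--
l=1 r=8: -9+29=20 >5, r--

r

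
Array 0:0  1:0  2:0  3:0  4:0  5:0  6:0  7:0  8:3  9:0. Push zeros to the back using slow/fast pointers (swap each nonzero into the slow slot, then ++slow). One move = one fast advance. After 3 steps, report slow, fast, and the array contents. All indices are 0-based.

(s=0,f=0) a[fast]=0 → fast++
(s=0,f=1) a[fast]=0 → fast++
(s=0,f=2) a[fast]=0 → fast++

slow=0, fast=3, a=[0, 0, 0, 0, 0, 0, 0, 0, 3, 0]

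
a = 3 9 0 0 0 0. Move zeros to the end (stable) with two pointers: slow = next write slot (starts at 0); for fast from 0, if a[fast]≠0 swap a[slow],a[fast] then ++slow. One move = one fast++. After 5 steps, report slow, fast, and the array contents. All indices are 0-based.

slow=2, fast=5, a=[3, 9, 0, 0, 0, 0]

slow=0 fast=0: a[fast]=3≠0 swap→a[0]=3, slow++,fast++
slow=1 fast=1: a[fast]=9≠0 swap→a[1]=9, slow++,fast++
slow=2 fast=2: a[fast]=0, fast++
slow=2 fast=3: a[fast]=0, fast++
slow=2 fast=4: a[fast]=0, fast++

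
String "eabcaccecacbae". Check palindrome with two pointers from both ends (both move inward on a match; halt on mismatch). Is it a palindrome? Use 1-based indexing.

l=1 r=14: 'e'=='e', l++,r--
l=2 r=13: 'a'=='a', l++,r--
l=3 r=12: 'b'=='b', l++,r--
l=4 r=11: 'c'=='c', l++,r--
l=5 r=10: 'a'=='a', l++,r--
l=6 r=9: 'c'=='c', l++,r--
l=7 r=8: 'c'!='e', stop

not a palindrome (mismatch at 7,8)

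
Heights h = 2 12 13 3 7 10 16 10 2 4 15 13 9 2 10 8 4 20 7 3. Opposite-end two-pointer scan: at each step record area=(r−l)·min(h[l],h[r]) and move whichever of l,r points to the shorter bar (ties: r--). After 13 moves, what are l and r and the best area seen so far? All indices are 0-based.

l=11, r=17, best area=195

l=0 r=19: min(2,3)*19=38 best=38 *, l++
l=1 r=19: min(12,3)*18=54 best=54 *, r--
l=1 r=18: min(12,7)*17=119 best=119 *, r--
l=1 r=17: min(12,20)*16=192 best=192 *, l++
l=2 r=17: min(13,20)*15=195 best=195 *, l++
l=3 r=17: min(3,20)*14=42 best=195, l++
l=4 r=17: min(7,20)*13=91 best=195, l++
l=5 r=17: min(10,20)*12=120 best=195, l++
l=6 r=17: min(16,20)*11=176 best=195, l++
l=7 r=17: min(10,20)*10=100 best=195, l++
l=8 r=17: min(2,20)*9=18 best=195, l++
l=9 r=17: min(4,20)*8=32 best=195, l++
l=10 r=17: min(15,20)*7=105 best=195, l++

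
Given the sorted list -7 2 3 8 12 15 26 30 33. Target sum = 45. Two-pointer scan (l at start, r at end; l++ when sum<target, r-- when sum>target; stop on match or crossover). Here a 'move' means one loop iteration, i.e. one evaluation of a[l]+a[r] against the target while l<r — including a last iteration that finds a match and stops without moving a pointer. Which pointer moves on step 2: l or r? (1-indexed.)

l

[1,9] -7+33=26 <45 → l++
[2,9] 2+33=35 <45 → l++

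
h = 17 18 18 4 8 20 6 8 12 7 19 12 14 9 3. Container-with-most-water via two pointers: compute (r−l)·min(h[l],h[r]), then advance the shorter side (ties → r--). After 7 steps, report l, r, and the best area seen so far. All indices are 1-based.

l=4, r=11, best area=170

l=1 r=15: min(17,3)*14=42 best=42 *, r--
l=1 r=14: min(17,9)*13=117 best=117 *, r--
l=1 r=13: min(17,14)*12=168 best=168 *, r--
l=1 r=12: min(17,12)*11=132 best=168, r--
l=1 r=11: min(17,19)*10=170 best=170 *, l++
l=2 r=11: min(18,19)*9=162 best=170, l++
l=3 r=11: min(18,19)*8=144 best=170, l++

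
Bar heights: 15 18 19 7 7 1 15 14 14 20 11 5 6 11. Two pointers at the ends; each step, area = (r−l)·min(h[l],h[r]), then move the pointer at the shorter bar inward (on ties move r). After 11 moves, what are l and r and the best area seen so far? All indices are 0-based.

l=0 r=13: min(15,11)*13=143 best=143 *, r--
l=0 r=12: min(15,6)*12=72 best=143, r--
l=0 r=11: min(15,5)*11=55 best=143, r--
l=0 r=10: min(15,11)*10=110 best=143, r--
l=0 r=9: min(15,20)*9=135 best=143, l++
l=1 r=9: min(18,20)*8=144 best=144 *, l++
l=2 r=9: min(19,20)*7=133 best=144, l++
l=3 r=9: min(7,20)*6=42 best=144, l++
l=4 r=9: min(7,20)*5=35 best=144, l++
l=5 r=9: min(1,20)*4=4 best=144, l++
l=6 r=9: min(15,20)*3=45 best=144, l++

l=7, r=9, best area=144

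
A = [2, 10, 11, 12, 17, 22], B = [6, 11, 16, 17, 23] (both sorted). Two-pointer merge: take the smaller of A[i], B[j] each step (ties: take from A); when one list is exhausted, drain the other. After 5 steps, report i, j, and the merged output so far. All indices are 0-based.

i=3, j=2, merged so far=[2, 6, 10, 11, 11]

i=0 j=0: A[i]=2<=B[j]=6 take 2, i++
i=1 j=0: A[i]=10>B[j]=6 take 6, j++
i=1 j=1: A[i]=10<=B[j]=11 take 10, i++
i=2 j=1: A[i]=11<=B[j]=11 take 11, i++
i=3 j=1: A[i]=12>B[j]=11 take 11, j++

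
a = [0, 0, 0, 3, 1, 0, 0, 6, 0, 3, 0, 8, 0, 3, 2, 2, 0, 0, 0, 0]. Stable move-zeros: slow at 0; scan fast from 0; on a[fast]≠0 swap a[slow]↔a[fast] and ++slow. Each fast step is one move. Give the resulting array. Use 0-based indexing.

[3, 1, 6, 3, 8, 3, 2, 2, 0, 0, 0, 0, 0, 0, 0, 0, 0, 0, 0, 0]

slow=0 fast=0: a[fast]=0, fast++
slow=0 fast=1: a[fast]=0, fast++
slow=0 fast=2: a[fast]=0, fast++
slow=0 fast=3: a[fast]=3≠0 swap→a[0]=3, slow++,fast++
slow=1 fast=4: a[fast]=1≠0 swap→a[1]=1, slow++,fast++
slow=2 fast=5: a[fast]=0, fast++
slow=2 fast=6: a[fast]=0, fast++
slow=2 fast=7: a[fast]=6≠0 swap→a[2]=6, slow++,fast++
slow=3 fast=8: a[fast]=0, fast++
slow=3 fast=9: a[fast]=3≠0 swap→a[3]=3, slow++,fast++
slow=4 fast=10: a[fast]=0, fast++
slow=4 fast=11: a[fast]=8≠0 swap→a[4]=8, slow++,fast++
slow=5 fast=12: a[fast]=0, fast++
slow=5 fast=13: a[fast]=3≠0 swap→a[5]=3, slow++,fast++
slow=6 fast=14: a[fast]=2≠0 swap→a[6]=2, slow++,fast++
slow=7 fast=15: a[fast]=2≠0 swap→a[7]=2, slow++,fast++
slow=8 fast=16: a[fast]=0, fast++
slow=8 fast=17: a[fast]=0, fast++
slow=8 fast=18: a[fast]=0, fast++
slow=8 fast=19: a[fast]=0, fast++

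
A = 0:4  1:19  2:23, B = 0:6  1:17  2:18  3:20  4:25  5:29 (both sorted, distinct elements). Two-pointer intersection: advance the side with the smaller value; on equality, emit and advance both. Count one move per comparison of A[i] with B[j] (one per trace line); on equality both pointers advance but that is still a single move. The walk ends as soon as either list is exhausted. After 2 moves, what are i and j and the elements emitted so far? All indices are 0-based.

i=1, j=1, emitted=[]

i=0 j=0: 4<6, i++
i=1 j=0: 19>6, j++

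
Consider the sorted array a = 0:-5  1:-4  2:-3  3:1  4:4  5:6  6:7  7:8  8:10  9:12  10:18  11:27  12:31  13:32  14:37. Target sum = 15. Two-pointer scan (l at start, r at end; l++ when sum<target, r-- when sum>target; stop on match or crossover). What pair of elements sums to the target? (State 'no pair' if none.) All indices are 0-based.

l=0 r=14: -5+37=32 >15, r--
l=0 r=13: -5+32=27 >15, r--
l=0 r=12: -5+31=26 >15, r--
l=0 r=11: -5+27=22 >15, r--
l=0 r=10: -5+18=13 <15, l++
l=1 r=10: -4+18=14 <15, l++
l=2 r=10: -3+18=15, found

(-3, 18)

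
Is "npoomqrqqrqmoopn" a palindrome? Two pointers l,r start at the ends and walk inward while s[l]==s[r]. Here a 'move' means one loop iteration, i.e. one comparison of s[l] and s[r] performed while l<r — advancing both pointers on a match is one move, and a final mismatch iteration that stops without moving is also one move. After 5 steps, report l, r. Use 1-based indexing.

l=6, r=11

[1,16] 'n'=='n' → l++,r--
[2,15] 'p'=='p' → l++,r--
[3,14] 'o'=='o' → l++,r--
[4,13] 'o'=='o' → l++,r--
[5,12] 'm'=='m' → l++,r--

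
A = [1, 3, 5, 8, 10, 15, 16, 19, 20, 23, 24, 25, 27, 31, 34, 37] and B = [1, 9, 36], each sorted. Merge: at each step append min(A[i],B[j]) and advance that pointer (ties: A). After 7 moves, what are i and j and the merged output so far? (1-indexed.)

i=6, j=3, merged so far=[1, 1, 3, 5, 8, 9, 10]

[i=1,j=1] A[i]=1<=B[j]=1 take 1 → i++
[i=2,j=1] A[i]=3>B[j]=1 take 1 → j++
[i=2,j=2] A[i]=3<=B[j]=9 take 3 → i++
[i=3,j=2] A[i]=5<=B[j]=9 take 5 → i++
[i=4,j=2] A[i]=8<=B[j]=9 take 8 → i++
[i=5,j=2] A[i]=10>B[j]=9 take 9 → j++
[i=5,j=3] A[i]=10<=B[j]=36 take 10 → i++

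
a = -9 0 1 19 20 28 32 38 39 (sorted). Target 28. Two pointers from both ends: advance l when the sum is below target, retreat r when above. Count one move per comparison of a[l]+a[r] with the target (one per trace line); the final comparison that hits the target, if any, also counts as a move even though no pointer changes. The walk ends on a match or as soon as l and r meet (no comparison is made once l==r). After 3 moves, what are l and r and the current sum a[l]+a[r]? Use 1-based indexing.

l=1 r=9: -9+39=30 >28, r--
l=1 r=8: -9+38=29 >28, r--
l=1 r=7: -9+32=23 <28, l++

l=2, r=7, sum=32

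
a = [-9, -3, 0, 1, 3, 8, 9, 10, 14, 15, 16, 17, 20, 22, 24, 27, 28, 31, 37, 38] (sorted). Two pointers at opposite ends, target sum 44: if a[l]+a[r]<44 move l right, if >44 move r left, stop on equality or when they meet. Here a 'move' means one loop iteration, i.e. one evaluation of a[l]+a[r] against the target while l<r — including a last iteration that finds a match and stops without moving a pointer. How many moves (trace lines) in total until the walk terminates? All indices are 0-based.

[0,19] -9+38=29 <44 → l++
[1,19] -3+38=35 <44 → l++
[2,19] 0+38=38 <44 → l++
[3,19] 1+38=39 <44 → l++
[4,19] 3+38=41 <44 → l++
[5,19] 8+38=46 >44 → r--
[5,18] 8+37=45 >44 → r--
[5,17] 8+31=39 <44 → l++
[6,17] 9+31=40 <44 → l++
[7,17] 10+31=41 <44 → l++
[8,17] 14+31=45 >44 → r--
[8,16] 14+28=42 <44 → l++
[9,16] 15+28=43 <44 → l++
[10,16] 16+28=44 → found

14 moves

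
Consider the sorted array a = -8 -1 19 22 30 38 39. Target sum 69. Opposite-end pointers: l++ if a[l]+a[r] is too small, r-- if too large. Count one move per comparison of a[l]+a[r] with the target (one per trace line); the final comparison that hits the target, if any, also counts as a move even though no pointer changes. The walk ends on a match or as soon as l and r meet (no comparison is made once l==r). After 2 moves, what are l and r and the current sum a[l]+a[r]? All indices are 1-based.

l=1 r=7: -8+39=31 <69, l++
l=2 r=7: -1+39=38 <69, l++

l=3, r=7, sum=58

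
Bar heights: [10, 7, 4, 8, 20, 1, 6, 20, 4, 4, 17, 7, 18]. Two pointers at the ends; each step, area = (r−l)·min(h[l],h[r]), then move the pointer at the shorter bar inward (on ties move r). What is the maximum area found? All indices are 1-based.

[1,13] min(10,18)*12=120 best=120 * → l++
[2,13] min(7,18)*11=77 best=120 → l++
[3,13] min(4,18)*10=40 best=120 → l++
[4,13] min(8,18)*9=72 best=120 → l++
[5,13] min(20,18)*8=144 best=144 * → r--
[5,12] min(20,7)*7=49 best=144 → r--
[5,11] min(20,17)*6=102 best=144 → r--
[5,10] min(20,4)*5=20 best=144 → r--
[5,9] min(20,4)*4=16 best=144 → r--
[5,8] min(20,20)*3=60 best=144 → r--
[5,7] min(20,6)*2=12 best=144 → r--
[5,6] min(20,1)*1=1 best=144 → r--

max area = 144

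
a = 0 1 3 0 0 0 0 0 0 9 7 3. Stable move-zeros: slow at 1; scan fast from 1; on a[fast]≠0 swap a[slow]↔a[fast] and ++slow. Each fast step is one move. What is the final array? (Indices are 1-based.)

slow=1 fast=1: a[fast]=0, fast++
slow=1 fast=2: a[fast]=1≠0 swap→a[1]=1, slow++,fast++
slow=2 fast=3: a[fast]=3≠0 swap→a[2]=3, slow++,fast++
slow=3 fast=4: a[fast]=0, fast++
slow=3 fast=5: a[fast]=0, fast++
slow=3 fast=6: a[fast]=0, fast++
slow=3 fast=7: a[fast]=0, fast++
slow=3 fast=8: a[fast]=0, fast++
slow=3 fast=9: a[fast]=0, fast++
slow=3 fast=10: a[fast]=9≠0 swap→a[3]=9, slow++,fast++
slow=4 fast=11: a[fast]=7≠0 swap→a[4]=7, slow++,fast++
slow=5 fast=12: a[fast]=3≠0 swap→a[5]=3, slow++,fast++

[1, 3, 9, 7, 3, 0, 0, 0, 0, 0, 0, 0]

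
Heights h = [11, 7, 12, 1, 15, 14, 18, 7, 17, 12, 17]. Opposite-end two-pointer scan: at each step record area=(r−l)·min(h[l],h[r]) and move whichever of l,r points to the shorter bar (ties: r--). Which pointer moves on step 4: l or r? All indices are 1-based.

[1,11] min(11,17)*10=110 best=110 * → l++
[2,11] min(7,17)*9=63 best=110 → l++
[3,11] min(12,17)*8=96 best=110 → l++
[4,11] min(1,17)*7=7 best=110 → l++

l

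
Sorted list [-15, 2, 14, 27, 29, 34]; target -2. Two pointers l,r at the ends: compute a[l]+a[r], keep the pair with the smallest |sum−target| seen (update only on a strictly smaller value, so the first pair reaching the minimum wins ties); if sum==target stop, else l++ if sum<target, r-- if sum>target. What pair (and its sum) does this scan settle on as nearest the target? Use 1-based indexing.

pair (-15, 14) with sum -1 (|Δ|=1)

l=1 r=6: -15+34=19 d=21 *, r--
l=1 r=5: -15+29=14 d=16 *, r--
l=1 r=4: -15+27=12 d=14 *, r--
l=1 r=3: -15+14=-1 d=1 *, r--
l=1 r=2: -15+2=-13 d=11, l++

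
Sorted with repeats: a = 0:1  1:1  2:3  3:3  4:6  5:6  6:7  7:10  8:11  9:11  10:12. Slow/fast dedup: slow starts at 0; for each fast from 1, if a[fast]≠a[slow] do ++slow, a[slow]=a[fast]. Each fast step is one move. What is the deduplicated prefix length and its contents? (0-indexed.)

length 7; prefix = [1, 3, 6, 7, 10, 11, 12]

(s=0,f=1) a[fast]=1=a[slow] dup → fast++
(s=0,f=2) a[fast]=3≠a[slow]=1 write a[1]=3 → slow++,fast++
(s=1,f=3) a[fast]=3=a[slow] dup → fast++
(s=1,f=4) a[fast]=6≠a[slow]=3 write a[2]=6 → slow++,fast++
(s=2,f=5) a[fast]=6=a[slow] dup → fast++
(s=2,f=6) a[fast]=7≠a[slow]=6 write a[3]=7 → slow++,fast++
(s=3,f=7) a[fast]=10≠a[slow]=7 write a[4]=10 → slow++,fast++
(s=4,f=8) a[fast]=11≠a[slow]=10 write a[5]=11 → slow++,fast++
(s=5,f=9) a[fast]=11=a[slow] dup → fast++
(s=5,f=10) a[fast]=12≠a[slow]=11 write a[6]=12 → slow++,fast++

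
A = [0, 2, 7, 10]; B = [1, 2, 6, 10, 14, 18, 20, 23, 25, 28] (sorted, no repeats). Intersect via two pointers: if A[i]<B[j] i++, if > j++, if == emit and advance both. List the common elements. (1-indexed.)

intersection = [2, 10]

i=1 j=1: 0<1, i++
i=2 j=1: 2>1, j++
i=2 j=2: 2==2 emit, i++,j++
i=3 j=3: 7>6, j++
i=3 j=4: 7<10, i++
i=4 j=4: 10==10 emit, i++,j++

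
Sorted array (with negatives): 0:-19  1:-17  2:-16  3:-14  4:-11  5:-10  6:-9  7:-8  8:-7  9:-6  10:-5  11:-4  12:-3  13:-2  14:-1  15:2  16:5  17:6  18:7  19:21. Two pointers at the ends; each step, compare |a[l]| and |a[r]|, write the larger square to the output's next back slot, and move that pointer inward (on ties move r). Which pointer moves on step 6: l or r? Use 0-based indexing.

[0,19] |-19|<=|21| out[19]=441 → r--
[0,18] |-19|>|7| out[18]=361 → l++
[1,18] |-17|>|7| out[17]=289 → l++
[2,18] |-16|>|7| out[16]=256 → l++
[3,18] |-14|>|7| out[15]=196 → l++
[4,18] |-11|>|7| out[14]=121 → l++

l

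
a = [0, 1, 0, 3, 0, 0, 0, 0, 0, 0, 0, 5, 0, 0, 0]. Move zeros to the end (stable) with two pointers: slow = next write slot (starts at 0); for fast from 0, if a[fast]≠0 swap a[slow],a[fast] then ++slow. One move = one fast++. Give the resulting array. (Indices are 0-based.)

slow=0 fast=0: a[fast]=0, fast++
slow=0 fast=1: a[fast]=1≠0 swap→a[0]=1, slow++,fast++
slow=1 fast=2: a[fast]=0, fast++
slow=1 fast=3: a[fast]=3≠0 swap→a[1]=3, slow++,fast++
slow=2 fast=4: a[fast]=0, fast++
slow=2 fast=5: a[fast]=0, fast++
slow=2 fast=6: a[fast]=0, fast++
slow=2 fast=7: a[fast]=0, fast++
slow=2 fast=8: a[fast]=0, fast++
slow=2 fast=9: a[fast]=0, fast++
slow=2 fast=10: a[fast]=0, fast++
slow=2 fast=11: a[fast]=5≠0 swap→a[2]=5, slow++,fast++
slow=3 fast=12: a[fast]=0, fast++
slow=3 fast=13: a[fast]=0, fast++
slow=3 fast=14: a[fast]=0, fast++

[1, 3, 5, 0, 0, 0, 0, 0, 0, 0, 0, 0, 0, 0, 0]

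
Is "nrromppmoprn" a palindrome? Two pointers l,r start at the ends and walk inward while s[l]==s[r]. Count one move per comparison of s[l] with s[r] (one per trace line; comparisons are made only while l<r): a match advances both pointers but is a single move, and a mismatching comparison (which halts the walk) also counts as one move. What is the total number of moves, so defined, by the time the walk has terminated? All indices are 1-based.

[1,12] 'n'=='n' → l++,r--
[2,11] 'r'=='r' → l++,r--
[3,10] 'r'!='p' → stop

3 moves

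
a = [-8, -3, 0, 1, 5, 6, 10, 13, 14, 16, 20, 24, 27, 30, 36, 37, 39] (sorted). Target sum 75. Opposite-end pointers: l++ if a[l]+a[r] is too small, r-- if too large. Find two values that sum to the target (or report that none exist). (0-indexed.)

(36, 39)

[0,16] -8+39=31 <75 → l++
[1,16] -3+39=36 <75 → l++
[2,16] 0+39=39 <75 → l++
[3,16] 1+39=40 <75 → l++
[4,16] 5+39=44 <75 → l++
[5,16] 6+39=45 <75 → l++
[6,16] 10+39=49 <75 → l++
[7,16] 13+39=52 <75 → l++
[8,16] 14+39=53 <75 → l++
[9,16] 16+39=55 <75 → l++
[10,16] 20+39=59 <75 → l++
[11,16] 24+39=63 <75 → l++
[12,16] 27+39=66 <75 → l++
[13,16] 30+39=69 <75 → l++
[14,16] 36+39=75 → found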